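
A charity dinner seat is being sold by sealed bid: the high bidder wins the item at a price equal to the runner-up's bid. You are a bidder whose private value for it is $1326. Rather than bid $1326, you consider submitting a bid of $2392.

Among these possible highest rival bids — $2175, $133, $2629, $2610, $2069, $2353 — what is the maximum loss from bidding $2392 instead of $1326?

$1027

$2175: truthful gives $0, deviation gives −$849 → loss $849.
$133: same outcome either way → loss $0.
$2629: same outcome either way → loss $0.
$2610: same outcome either way → loss $0.
$2069: truthful gives $0, deviation gives −$743 → loss $743.
$2353: truthful gives $0, deviation gives −$1027 → loss $1027.
Maximum loss: $1027.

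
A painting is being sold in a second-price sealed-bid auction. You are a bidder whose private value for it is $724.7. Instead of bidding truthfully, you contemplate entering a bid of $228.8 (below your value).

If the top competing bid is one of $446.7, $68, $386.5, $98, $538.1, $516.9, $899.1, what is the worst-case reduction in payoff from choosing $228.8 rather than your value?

$446.7: truthful gives $278, deviation gives $0 → loss $278.
$68: same outcome either way → loss $0.
$386.5: truthful gives $338.2, deviation gives $0 → loss $338.2.
$98: same outcome either way → loss $0.
$538.1: truthful gives $186.6, deviation gives $0 → loss $186.6.
$516.9: truthful gives $207.8, deviation gives $0 → loss $207.8.
$899.1: same outcome either way → loss $0.
Maximum loss: $338.2.

$338.2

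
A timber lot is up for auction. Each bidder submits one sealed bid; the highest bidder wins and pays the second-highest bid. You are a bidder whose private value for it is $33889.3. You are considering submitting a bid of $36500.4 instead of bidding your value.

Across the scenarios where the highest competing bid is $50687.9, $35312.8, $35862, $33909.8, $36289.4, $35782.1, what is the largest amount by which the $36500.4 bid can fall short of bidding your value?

$2400.1

$50687.9: same outcome either way → loss $0.
$35312.8: truthful gives $0, deviation gives −$1423.5 → loss $1423.5.
$35862: truthful gives $0, deviation gives −$1972.7 → loss $1972.7.
$33909.8: truthful gives $0, deviation gives −$20.5 → loss $20.5.
$36289.4: truthful gives $0, deviation gives −$2400.1 → loss $2400.1.
$35782.1: truthful gives $0, deviation gives −$1892.8 → loss $1892.8.
Maximum loss: $2400.1.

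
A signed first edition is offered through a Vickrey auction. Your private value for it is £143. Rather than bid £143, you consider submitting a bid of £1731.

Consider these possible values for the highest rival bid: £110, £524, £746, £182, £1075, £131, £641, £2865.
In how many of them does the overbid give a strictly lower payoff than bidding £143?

5

The deviation hurts exactly when the highest competing bid lies strictly between £143 and £1731 — overbidding then wins at a price above your value.
£110: below both → same outcome either way.
£524: inside the interval → strictly worse (loss £381).
£746: inside the interval → strictly worse (loss £603).
£182: inside the interval → strictly worse (loss £39).
£1075: inside the interval → strictly worse (loss £932).
£131: below both → same outcome either way.
£641: inside the interval → strictly worse (loss £498).
£2865: above both → same outcome either way.
Count: 5.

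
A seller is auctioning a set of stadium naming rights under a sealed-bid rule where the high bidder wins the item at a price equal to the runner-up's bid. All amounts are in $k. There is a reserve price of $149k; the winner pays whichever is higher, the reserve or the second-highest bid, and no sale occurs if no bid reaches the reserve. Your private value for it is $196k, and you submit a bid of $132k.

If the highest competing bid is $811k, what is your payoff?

$0k

Your bid $132k is below the highest competing bid $811k, so you lose. Payoff $0k.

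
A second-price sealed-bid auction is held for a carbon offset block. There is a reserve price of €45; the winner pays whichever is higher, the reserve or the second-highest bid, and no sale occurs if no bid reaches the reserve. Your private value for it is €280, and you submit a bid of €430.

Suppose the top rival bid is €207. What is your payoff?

€73

Your bid €430 is the highest and exceeds the reserve.
Price = max(second-highest bid, reserve) = max(€207, €45) = €207.
Payoff = €280 − €207 = €73.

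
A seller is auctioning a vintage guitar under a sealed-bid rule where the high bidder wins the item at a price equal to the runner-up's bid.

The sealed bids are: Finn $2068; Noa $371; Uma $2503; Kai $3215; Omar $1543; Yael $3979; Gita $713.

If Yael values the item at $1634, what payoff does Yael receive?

Highest bid: Yael at $3979, so Yael wins.
Second-highest bid: Kai at $3215 — that is the price the winner pays.
Yael's payoff = value − price = $1634 − $3215 = −$1581.

−$1581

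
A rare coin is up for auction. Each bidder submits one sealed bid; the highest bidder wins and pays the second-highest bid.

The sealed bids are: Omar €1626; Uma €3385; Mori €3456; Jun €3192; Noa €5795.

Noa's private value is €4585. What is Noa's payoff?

Highest bid: Noa at €5795, so Noa wins.
Second-highest bid: Mori at €3456 — that is the price the winner pays.
Noa's payoff = value − price = €4585 − €3456 = €1129.

€1129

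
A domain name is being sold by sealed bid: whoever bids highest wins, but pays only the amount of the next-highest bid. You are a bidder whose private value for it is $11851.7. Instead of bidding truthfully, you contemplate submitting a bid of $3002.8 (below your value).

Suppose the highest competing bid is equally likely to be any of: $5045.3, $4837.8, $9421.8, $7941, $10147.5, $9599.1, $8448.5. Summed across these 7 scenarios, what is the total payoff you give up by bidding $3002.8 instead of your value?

The deviation costs you only when the competing bid falls strictly between $3002.8 and $11851.7; elsewhere both bids give the same outcome.
$5045.3: truthful payoff $6806.4, deviation payoff $0 → loss $6806.4.
$4837.8: truthful payoff $7013.9, deviation payoff $0 → loss $7013.9.
$9421.8: truthful payoff $2429.9, deviation payoff $0 → loss $2429.9.
$7941: truthful payoff $3910.7, deviation payoff $0 → loss $3910.7.
$10147.5: truthful payoff $1704.2, deviation payoff $0 → loss $1704.2.
$9599.1: truthful payoff $2252.6, deviation payoff $0 → loss $2252.6.
$8448.5: truthful payoff $3403.2, deviation payoff $0 → loss $3403.2.
Total loss = $6806.4 + $7013.9 + $2429.9 + $3910.7 + $1704.2 + $2252.6 + $3403.2 = $27520.9.
Because the price is fixed by the runner-up's bid, deviating from your value can only change a good outcome into a bad one — never the reverse.

$27520.9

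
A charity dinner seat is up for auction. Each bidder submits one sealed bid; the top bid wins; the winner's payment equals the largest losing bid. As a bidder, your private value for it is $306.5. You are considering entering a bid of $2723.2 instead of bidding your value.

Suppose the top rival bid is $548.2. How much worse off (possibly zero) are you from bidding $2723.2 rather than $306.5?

$241.7

Bidding your value $306.5: you lose (since $306.5 < $548.2). Payoff $0.
Bidding $2723.2: you win and pay $548.2. Payoff $306.5 − $548.2 = −$241.7.
The competing bid $548.2 lies between your value and your inflated bid, so overbidding wins an item priced above your value.
Loss from deviating = $0 − (−$241.7) = $241.7.
Because the price is fixed by the runner-up's bid, deviating from your value can only change a good outcome into a bad one — never the reverse.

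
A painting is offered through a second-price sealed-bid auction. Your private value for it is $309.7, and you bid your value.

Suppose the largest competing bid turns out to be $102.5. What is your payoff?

Your bid $309.7 exceeds the highest competing bid $102.5, so you win.
In a second-price auction the winner pays the second-highest bid, $102.5.
Payoff = value − price = $309.7 − $102.5 = $207.2.

$207.2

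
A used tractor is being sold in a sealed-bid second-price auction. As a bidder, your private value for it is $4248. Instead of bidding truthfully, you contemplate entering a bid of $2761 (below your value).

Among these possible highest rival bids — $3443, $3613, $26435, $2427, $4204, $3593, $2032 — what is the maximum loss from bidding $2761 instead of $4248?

$3443: truthful gives $805, deviation gives $0 → loss $805.
$3613: truthful gives $635, deviation gives $0 → loss $635.
$26435: same outcome either way → loss $0.
$2427: same outcome either way → loss $0.
$4204: truthful gives $44, deviation gives $0 → loss $44.
$3593: truthful gives $655, deviation gives $0 → loss $655.
$2032: same outcome either way → loss $0.
Maximum loss: $805.

$805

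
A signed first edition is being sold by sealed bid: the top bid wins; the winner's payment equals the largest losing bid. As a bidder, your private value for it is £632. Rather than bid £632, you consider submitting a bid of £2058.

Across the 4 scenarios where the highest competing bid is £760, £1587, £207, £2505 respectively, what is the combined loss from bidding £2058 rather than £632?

The deviation costs you only when the competing bid falls strictly between £632 and £2058; elsewhere both bids give the same outcome.
£760: truthful payoff £0, deviation payoff −£128 → loss £128.
£1587: truthful payoff £0, deviation payoff −£955 → loss £955.
£207: outcomes coincide → loss £0.
£2505: outcomes coincide → loss £0.
Total loss = £128 + £955 = £1083.

£1083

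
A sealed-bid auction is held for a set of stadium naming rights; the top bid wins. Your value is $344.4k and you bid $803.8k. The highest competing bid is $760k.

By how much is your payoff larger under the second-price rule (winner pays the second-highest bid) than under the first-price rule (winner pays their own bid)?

You have the highest bid, so you win under either rule.
Second-price: pay $760k → payoff −$415.6k.
First-price: pay your own bid $803.8k → payoff −$459.4k.
Difference = −$415.6k − (−$459.4k) = $43.8k.

$43.8k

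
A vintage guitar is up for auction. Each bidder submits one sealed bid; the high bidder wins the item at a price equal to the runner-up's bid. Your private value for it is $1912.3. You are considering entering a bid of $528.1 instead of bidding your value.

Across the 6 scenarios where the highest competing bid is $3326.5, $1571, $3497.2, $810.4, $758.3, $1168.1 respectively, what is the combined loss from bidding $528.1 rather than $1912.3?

The deviation costs you only when the competing bid falls strictly between $528.1 and $1912.3; elsewhere both bids give the same outcome.
$3326.5: outcomes coincide → loss $0.
$1571: truthful payoff $341.3, deviation payoff $0 → loss $341.3.
$3497.2: outcomes coincide → loss $0.
$810.4: truthful payoff $1101.9, deviation payoff $0 → loss $1101.9.
$758.3: truthful payoff $1154, deviation payoff $0 → loss $1154.
$1168.1: truthful payoff $744.2, deviation payoff $0 → loss $744.2.
Total loss = $341.3 + $1101.9 + $1154 + $744.2 = $3341.4.

$3341.4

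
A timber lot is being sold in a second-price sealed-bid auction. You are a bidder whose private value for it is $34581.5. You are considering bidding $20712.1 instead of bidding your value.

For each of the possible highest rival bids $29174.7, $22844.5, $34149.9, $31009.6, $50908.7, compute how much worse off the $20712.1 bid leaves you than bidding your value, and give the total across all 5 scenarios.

$21147.3

The deviation costs you only when the competing bid falls strictly between $20712.1 and $34581.5; elsewhere both bids give the same outcome.
$29174.7: truthful payoff $5406.8, deviation payoff $0 → loss $5406.8.
$22844.5: truthful payoff $11737, deviation payoff $0 → loss $11737.
$34149.9: truthful payoff $431.6, deviation payoff $0 → loss $431.6.
$31009.6: truthful payoff $3571.9, deviation payoff $0 → loss $3571.9.
$50908.7: outcomes coincide → loss $0.
Total loss = $5406.8 + $11737 + $431.6 + $3571.9 = $21147.3.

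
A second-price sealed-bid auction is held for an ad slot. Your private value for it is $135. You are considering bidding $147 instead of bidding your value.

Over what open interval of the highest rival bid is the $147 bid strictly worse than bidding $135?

If the competing bid is below $135, both bids win at the same price — no difference.
If it is above $147, both bids lose — no difference.
If it lies strictly between $135 and $147, bidding your value loses (payoff 0) while bidding $147 wins at a price above your value (payoff negative).
So the deviation strictly hurts on the open interval ($135, $147).

($135, $147)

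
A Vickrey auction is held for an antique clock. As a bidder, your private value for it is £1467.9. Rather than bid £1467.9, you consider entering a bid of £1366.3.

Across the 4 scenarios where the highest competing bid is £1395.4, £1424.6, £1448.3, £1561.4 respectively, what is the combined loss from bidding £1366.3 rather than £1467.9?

The deviation costs you only when the competing bid falls strictly between £1366.3 and £1467.9; elsewhere both bids give the same outcome.
£1395.4: truthful payoff £72.5, deviation payoff £0 → loss £72.5.
£1424.6: truthful payoff £43.3, deviation payoff £0 → loss £43.3.
£1448.3: truthful payoff £19.6, deviation payoff £0 → loss £19.6.
£1561.4: outcomes coincide → loss £0.
Total loss = £72.5 + £43.3 + £19.6 = £135.4.

£135.4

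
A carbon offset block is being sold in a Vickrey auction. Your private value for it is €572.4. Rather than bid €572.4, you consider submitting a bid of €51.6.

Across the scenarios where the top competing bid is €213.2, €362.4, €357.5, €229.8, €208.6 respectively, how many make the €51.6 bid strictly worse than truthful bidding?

5

The deviation hurts exactly when the highest competing bid lies strictly between €51.6 and €572.4 — underbidding then forfeits a profitable win.
€213.2: inside the interval → strictly worse (loss €359.2).
€362.4: inside the interval → strictly worse (loss €210).
€357.5: inside the interval → strictly worse (loss €214.9).
€229.8: inside the interval → strictly worse (loss €342.6).
€208.6: inside the interval → strictly worse (loss €363.8).
Count: 5.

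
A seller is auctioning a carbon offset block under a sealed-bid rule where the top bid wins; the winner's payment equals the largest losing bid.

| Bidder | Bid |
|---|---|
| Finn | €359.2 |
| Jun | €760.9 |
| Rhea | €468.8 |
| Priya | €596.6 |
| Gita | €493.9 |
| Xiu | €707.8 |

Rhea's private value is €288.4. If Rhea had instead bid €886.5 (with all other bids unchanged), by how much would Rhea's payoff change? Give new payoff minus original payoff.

The highest bid among the other bidders is €760.9; Rhea's bid doesn't change that.
Original bid €468.8: Rhea is not highest (top rival bid is €760.9); payoff €0.
Alternative bid €886.5: Rhea is highest, pays the top rival bid €760.9; payoff €288.4 − €760.9 = −€472.5.
Change in payoff = −€472.5 − (€0) = −€472.5.

−€472.5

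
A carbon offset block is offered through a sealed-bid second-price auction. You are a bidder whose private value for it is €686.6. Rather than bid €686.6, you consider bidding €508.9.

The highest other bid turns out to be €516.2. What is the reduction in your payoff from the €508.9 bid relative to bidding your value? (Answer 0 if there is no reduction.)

Bidding your value €686.6: you win (since €686.6 > €516.2) and pay €516.2. Payoff €170.4.
Bidding €508.9: you lose. Payoff €0.
The competing bid €516.2 lies between your shaded bid and your value, so underbidding forfeits an item you could have won at a profitable price.
Loss from deviating = €170.4 − (€0) = €170.4.
Truthful bidding weakly dominates here: raising your bid can only win items priced above your value, and lowering it can only forfeit items priced below.

€170.4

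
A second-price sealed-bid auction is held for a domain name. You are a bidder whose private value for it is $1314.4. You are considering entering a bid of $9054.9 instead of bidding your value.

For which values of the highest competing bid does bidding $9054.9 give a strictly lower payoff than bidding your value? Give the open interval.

If the competing bid is below $1314.4, both bids win at the same price — no difference.
If it is above $9054.9, both bids lose — no difference.
If it lies strictly between $1314.4 and $9054.9, bidding your value loses (payoff 0) while bidding $9054.9 wins at a price above your value (payoff negative).
So the deviation strictly hurts on the open interval ($1314.4, $9054.9).

($1314.4, $9054.9)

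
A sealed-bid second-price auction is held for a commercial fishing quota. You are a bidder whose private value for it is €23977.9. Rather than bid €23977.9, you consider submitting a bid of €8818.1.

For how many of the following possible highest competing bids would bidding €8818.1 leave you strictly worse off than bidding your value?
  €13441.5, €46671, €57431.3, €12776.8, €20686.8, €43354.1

3

The deviation hurts exactly when the highest competing bid lies strictly between €8818.1 and €23977.9 — underbidding then forfeits a profitable win.
€13441.5: inside the interval → strictly worse (loss €10536.4).
€46671: above both → same outcome either way.
€57431.3: above both → same outcome either way.
€12776.8: inside the interval → strictly worse (loss €11201.1).
€20686.8: inside the interval → strictly worse (loss €3291.1).
€43354.1: above both → same outcome either way.
Count: 3.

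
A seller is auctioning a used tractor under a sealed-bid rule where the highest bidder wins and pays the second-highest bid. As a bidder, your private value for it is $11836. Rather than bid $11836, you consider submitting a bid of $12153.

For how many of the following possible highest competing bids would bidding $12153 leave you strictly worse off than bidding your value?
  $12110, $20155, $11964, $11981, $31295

3

The deviation hurts exactly when the highest competing bid lies strictly between $11836 and $12153 — overbidding then wins at a price above your value.
$12110: inside the interval → strictly worse (loss $274).
$20155: above both → same outcome either way.
$11964: inside the interval → strictly worse (loss $128).
$11981: inside the interval → strictly worse (loss $145).
$31295: above both → same outcome either way.
Count: 3.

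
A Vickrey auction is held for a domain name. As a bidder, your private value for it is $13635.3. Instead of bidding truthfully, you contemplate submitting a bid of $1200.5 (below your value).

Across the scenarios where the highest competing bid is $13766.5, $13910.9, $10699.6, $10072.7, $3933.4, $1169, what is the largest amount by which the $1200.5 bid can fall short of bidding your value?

$9701.9

$13766.5: same outcome either way → loss $0.
$13910.9: same outcome either way → loss $0.
$10699.6: truthful gives $2935.7, deviation gives $0 → loss $2935.7.
$10072.7: truthful gives $3562.6, deviation gives $0 → loss $3562.6.
$3933.4: truthful gives $9701.9, deviation gives $0 → loss $9701.9.
$1169: same outcome either way → loss $0.
Maximum loss: $9701.9.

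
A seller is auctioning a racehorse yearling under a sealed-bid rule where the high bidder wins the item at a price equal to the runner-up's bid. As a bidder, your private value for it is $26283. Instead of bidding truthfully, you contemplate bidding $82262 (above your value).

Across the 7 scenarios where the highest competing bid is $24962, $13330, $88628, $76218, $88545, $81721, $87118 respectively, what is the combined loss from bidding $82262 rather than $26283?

The deviation costs you only when the competing bid falls strictly between $26283 and $82262; elsewhere both bids give the same outcome.
$24962: outcomes coincide → loss $0.
$13330: outcomes coincide → loss $0.
$88628: outcomes coincide → loss $0.
$76218: truthful payoff $0, deviation payoff −$49935 → loss $49935.
$88545: outcomes coincide → loss $0.
$81721: truthful payoff $0, deviation payoff −$55438 → loss $55438.
$87118: outcomes coincide → loss $0.
Total loss = $49935 + $55438 = $105373.
Truthful bidding weakly dominates here: raising your bid can only win items priced above your value, and lowering it can only forfeit items priced below.

$105373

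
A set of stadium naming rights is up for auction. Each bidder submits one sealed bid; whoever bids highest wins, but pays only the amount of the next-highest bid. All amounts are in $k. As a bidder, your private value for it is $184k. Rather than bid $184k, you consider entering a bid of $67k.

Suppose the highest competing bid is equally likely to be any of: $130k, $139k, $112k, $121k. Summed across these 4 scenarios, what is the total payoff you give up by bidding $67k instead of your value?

The deviation costs you only when the competing bid falls strictly between $67k and $184k; elsewhere both bids give the same outcome.
$130k: truthful payoff $54k, deviation payoff $0k → loss $54k.
$139k: truthful payoff $45k, deviation payoff $0k → loss $45k.
$112k: truthful payoff $72k, deviation payoff $0k → loss $72k.
$121k: truthful payoff $63k, deviation payoff $0k → loss $63k.
Total loss = $54k + $45k + $72k + $63k = $234k.

$234k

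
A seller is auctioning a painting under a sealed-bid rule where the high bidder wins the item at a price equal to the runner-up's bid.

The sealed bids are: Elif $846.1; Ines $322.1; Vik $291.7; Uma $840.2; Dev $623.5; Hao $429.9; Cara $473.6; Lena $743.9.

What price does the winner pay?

$840.2

Highest bid: Elif at $846.1, so Elif wins.
Second-highest bid: Uma at $840.2 — that is the price the winner pays.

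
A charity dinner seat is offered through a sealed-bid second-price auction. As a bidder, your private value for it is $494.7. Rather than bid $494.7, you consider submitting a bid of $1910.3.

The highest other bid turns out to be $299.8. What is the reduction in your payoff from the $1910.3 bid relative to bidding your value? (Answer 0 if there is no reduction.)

$0

Bidding your value $494.7: you win (since $494.7 > $299.8) and pay $299.8. Payoff $194.9.
Bidding $1910.3: you win and pay $299.8. Payoff $494.7 − $299.8 = $194.9.
Difference = $194.9 − $194.9 = $0; both bids lead to the same outcome because the competing bid is below both your value and your alternative bid.
Truthful bidding weakly dominates here: raising your bid can only win items priced above your value, and lowering it can only forfeit items priced below.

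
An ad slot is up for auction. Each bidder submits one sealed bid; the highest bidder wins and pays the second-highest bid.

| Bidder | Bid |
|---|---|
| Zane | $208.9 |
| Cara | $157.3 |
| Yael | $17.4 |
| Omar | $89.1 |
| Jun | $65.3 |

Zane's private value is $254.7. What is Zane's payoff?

Highest bid: Zane at $208.9, so Zane wins.
Second-highest bid: Cara at $157.3 — that is the price the winner pays.
Zane's payoff = value − price = $254.7 − $157.3 = $97.4.

$97.4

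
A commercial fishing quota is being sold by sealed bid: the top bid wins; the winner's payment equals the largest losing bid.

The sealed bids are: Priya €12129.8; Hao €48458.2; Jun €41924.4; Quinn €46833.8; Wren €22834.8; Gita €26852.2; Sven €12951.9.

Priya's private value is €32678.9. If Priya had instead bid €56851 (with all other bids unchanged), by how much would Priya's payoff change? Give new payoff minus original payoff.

The highest bid among the other bidders is €48458.2; Priya's bid doesn't change that.
Original bid €12129.8: Priya is not highest (top rival bid is €48458.2); payoff €0.
Alternative bid €56851: Priya is highest, pays the top rival bid €48458.2; payoff €32678.9 − €48458.2 = −€15779.3.
Change in payoff = −€15779.3 − (€0) = −€15779.3.

−€15779.3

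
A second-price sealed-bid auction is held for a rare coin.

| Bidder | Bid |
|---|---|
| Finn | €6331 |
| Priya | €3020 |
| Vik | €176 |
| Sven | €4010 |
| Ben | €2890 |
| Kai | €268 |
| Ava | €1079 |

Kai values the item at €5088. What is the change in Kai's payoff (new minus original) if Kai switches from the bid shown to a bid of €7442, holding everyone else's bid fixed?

The highest bid among the other bidders is €6331; Kai's bid doesn't change that.
Original bid €268: Kai is not highest (top rival bid is €6331); payoff €0.
Alternative bid €7442: Kai is highest, pays the top rival bid €6331; payoff €5088 − €6331 = −€1243.
Change in payoff = −€1243 − (€0) = −€1243.

−€1243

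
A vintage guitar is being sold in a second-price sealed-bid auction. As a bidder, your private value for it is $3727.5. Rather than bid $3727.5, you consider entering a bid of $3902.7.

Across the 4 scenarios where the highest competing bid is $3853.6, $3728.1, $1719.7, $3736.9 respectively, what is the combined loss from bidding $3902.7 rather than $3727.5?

$136.1

The deviation costs you only when the competing bid falls strictly between $3727.5 and $3902.7; elsewhere both bids give the same outcome.
$3853.6: truthful payoff $0, deviation payoff −$126.1 → loss $126.1.
$3728.1: truthful payoff $0, deviation payoff −$0.6 → loss $0.6.
$1719.7: outcomes coincide → loss $0.
$3736.9: truthful payoff $0, deviation payoff −$9.4 → loss $9.4.
Total loss = $126.1 + $0.6 + $9.4 = $136.1.
In a second-price auction your bid sets only whether you win, not what you pay, so bidding your true value is weakly dominant.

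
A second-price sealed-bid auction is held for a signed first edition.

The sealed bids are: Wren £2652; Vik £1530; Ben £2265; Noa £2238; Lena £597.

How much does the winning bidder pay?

Highest bid: Wren at £2652, so Wren wins.
Second-highest bid: Ben at £2265 — that is the price the winner pays.

£2265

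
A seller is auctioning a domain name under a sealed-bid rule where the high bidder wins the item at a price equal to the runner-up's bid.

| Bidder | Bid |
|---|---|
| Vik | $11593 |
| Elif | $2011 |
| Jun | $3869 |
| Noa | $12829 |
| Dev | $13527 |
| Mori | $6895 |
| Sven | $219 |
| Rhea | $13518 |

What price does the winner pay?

$13518

Highest bid: Dev at $13527, so Dev wins.
Second-highest bid: Rhea at $13518 — that is the price the winner pays.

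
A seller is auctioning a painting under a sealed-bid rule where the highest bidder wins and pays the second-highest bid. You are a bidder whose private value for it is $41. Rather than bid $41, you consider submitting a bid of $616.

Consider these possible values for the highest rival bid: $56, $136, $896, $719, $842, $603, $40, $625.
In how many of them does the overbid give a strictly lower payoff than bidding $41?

The deviation hurts exactly when the highest competing bid lies strictly between $41 and $616 — overbidding then wins at a price above your value.
$56: inside the interval → strictly worse (loss $15).
$136: inside the interval → strictly worse (loss $95).
$896: above both → same outcome either way.
$719: above both → same outcome either way.
$842: above both → same outcome either way.
$603: inside the interval → strictly worse (loss $562).
$40: below both → same outcome either way.
$625: above both → same outcome either way.
Count: 3.

3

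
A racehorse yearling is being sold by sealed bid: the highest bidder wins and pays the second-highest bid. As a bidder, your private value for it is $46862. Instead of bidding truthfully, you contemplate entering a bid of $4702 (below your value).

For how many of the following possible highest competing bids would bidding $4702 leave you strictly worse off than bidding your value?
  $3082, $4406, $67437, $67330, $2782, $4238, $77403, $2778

The deviation hurts exactly when the highest competing bid lies strictly between $4702 and $46862 — underbidding then forfeits a profitable win.
$3082: below both → same outcome either way.
$4406: below both → same outcome either way.
$67437: above both → same outcome either way.
$67330: above both → same outcome either way.
$2782: below both → same outcome either way.
$4238: below both → same outcome either way.
$77403: above both → same outcome either way.
$2778: below both → same outcome either way.
Count: 0.

0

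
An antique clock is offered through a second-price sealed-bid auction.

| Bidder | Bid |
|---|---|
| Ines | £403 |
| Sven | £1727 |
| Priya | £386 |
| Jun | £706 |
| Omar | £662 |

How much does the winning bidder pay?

Highest bid: Sven at £1727, so Sven wins.
Second-highest bid: Jun at £706 — that is the price the winner pays.

£706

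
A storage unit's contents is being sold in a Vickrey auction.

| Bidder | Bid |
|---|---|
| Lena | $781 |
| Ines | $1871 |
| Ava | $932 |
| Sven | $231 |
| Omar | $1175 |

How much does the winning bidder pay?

Highest bid: Ines at $1871, so Ines wins.
Second-highest bid: Omar at $1175 — that is the price the winner pays.

$1175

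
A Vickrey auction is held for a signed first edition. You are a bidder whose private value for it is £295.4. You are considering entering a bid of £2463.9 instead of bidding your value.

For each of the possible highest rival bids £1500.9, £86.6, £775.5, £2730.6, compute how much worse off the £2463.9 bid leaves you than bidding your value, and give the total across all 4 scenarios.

£1685.6

The deviation costs you only when the competing bid falls strictly between £295.4 and £2463.9; elsewhere both bids give the same outcome.
£1500.9: truthful payoff £0, deviation payoff −£1205.5 → loss £1205.5.
£86.6: outcomes coincide → loss £0.
£775.5: truthful payoff £0, deviation payoff −£480.1 → loss £480.1.
£2730.6: outcomes coincide → loss £0.
Total loss = £1205.5 + £480.1 = £1685.6.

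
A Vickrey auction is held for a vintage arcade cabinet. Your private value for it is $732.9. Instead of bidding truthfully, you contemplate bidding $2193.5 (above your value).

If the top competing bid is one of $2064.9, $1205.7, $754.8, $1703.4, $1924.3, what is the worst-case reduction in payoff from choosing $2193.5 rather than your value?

$2064.9: truthful gives $0, deviation gives −$1332 → loss $1332.
$1205.7: truthful gives $0, deviation gives −$472.8 → loss $472.8.
$754.8: truthful gives $0, deviation gives −$21.9 → loss $21.9.
$1703.4: truthful gives $0, deviation gives −$970.5 → loss $970.5.
$1924.3: truthful gives $0, deviation gives −$1191.4 → loss $1191.4.
Maximum loss: $1332.

$1332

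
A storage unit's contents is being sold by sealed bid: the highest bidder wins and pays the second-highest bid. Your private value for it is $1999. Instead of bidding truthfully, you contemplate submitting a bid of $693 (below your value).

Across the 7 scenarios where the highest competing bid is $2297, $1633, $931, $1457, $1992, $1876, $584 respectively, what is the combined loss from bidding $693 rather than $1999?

The deviation costs you only when the competing bid falls strictly between $693 and $1999; elsewhere both bids give the same outcome.
$2297: outcomes coincide → loss $0.
$1633: truthful payoff $366, deviation payoff $0 → loss $366.
$931: truthful payoff $1068, deviation payoff $0 → loss $1068.
$1457: truthful payoff $542, deviation payoff $0 → loss $542.
$1992: truthful payoff $7, deviation payoff $0 → loss $7.
$1876: truthful payoff $123, deviation payoff $0 → loss $123.
$584: outcomes coincide → loss $0.
Total loss = $366 + $1068 + $542 + $7 + $123 = $2106.

$2106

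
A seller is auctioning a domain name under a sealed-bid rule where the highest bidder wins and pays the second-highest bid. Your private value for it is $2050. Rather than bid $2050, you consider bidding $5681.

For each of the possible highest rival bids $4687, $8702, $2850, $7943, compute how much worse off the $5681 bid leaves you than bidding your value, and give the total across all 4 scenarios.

$3437

The deviation costs you only when the competing bid falls strictly between $2050 and $5681; elsewhere both bids give the same outcome.
$4687: truthful payoff $0, deviation payoff −$2637 → loss $2637.
$8702: outcomes coincide → loss $0.
$2850: truthful payoff $0, deviation payoff −$800 → loss $800.
$7943: outcomes coincide → loss $0.
Total loss = $2637 + $800 = $3437.
Truthful bidding weakly dominates here: raising your bid can only win items priced above your value, and lowering it can only forfeit items priced below.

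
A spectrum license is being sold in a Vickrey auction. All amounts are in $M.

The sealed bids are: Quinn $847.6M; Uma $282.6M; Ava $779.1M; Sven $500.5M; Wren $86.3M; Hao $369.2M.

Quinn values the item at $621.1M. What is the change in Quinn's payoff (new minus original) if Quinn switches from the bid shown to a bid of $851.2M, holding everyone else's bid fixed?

The highest bid among the other bidders is $779.1M; Quinn's bid doesn't change that.
Original bid $847.6M: Quinn is highest, pays the top rival bid $779.1M; payoff $621.1M − $779.1M = −$158M.
Alternative bid $851.2M: Quinn is highest, pays the top rival bid $779.1M; payoff $621.1M − $779.1M = −$158M.
Change in payoff = −$158M − (−$158M) = $0M.

$0M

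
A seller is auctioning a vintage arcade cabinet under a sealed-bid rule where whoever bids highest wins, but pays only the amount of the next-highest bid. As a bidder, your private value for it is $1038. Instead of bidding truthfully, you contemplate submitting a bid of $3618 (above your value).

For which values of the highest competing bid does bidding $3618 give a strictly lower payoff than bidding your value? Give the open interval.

If the competing bid is below $1038, both bids win at the same price — no difference.
If it is above $3618, both bids lose — no difference.
If it lies strictly between $1038 and $3618, bidding your value loses (payoff 0) while bidding $3618 wins at a price above your value (payoff negative).
So the deviation strictly hurts on the open interval ($1038, $3618).

($1038, $3618)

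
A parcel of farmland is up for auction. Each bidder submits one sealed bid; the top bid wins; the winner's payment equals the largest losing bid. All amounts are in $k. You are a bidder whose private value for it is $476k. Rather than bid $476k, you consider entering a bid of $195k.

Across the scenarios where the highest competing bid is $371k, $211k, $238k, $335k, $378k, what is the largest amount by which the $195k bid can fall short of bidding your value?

$371k: truthful gives $105k, deviation gives $0k → loss $105k.
$211k: truthful gives $265k, deviation gives $0k → loss $265k.
$238k: truthful gives $238k, deviation gives $0k → loss $238k.
$335k: truthful gives $141k, deviation gives $0k → loss $141k.
$378k: truthful gives $98k, deviation gives $0k → loss $98k.
Maximum loss: $265k.

$265k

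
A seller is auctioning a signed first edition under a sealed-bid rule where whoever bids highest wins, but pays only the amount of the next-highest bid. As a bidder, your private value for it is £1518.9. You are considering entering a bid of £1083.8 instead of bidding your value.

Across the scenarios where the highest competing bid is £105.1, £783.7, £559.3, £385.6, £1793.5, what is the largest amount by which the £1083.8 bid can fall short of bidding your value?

£105.1: same outcome either way → loss £0.
£783.7: same outcome either way → loss £0.
£559.3: same outcome either way → loss £0.
£385.6: same outcome either way → loss £0.
£1793.5: same outcome either way → loss £0.
Maximum loss: £0.

£0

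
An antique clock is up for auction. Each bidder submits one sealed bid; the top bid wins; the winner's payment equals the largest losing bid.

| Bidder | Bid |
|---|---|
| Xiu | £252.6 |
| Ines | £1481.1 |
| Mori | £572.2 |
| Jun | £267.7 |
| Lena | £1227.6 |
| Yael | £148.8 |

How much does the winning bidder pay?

£1227.6

Highest bid: Ines at £1481.1, so Ines wins.
Second-highest bid: Lena at £1227.6 — that is the price the winner pays.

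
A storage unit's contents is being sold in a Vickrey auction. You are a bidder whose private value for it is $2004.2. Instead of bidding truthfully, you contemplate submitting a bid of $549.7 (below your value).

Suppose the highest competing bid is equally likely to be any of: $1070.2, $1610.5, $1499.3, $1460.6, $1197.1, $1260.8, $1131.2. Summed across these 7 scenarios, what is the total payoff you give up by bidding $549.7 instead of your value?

$4799.7

The deviation costs you only when the competing bid falls strictly between $549.7 and $2004.2; elsewhere both bids give the same outcome.
$1070.2: truthful payoff $934, deviation payoff $0 → loss $934.
$1610.5: truthful payoff $393.7, deviation payoff $0 → loss $393.7.
$1499.3: truthful payoff $504.9, deviation payoff $0 → loss $504.9.
$1460.6: truthful payoff $543.6, deviation payoff $0 → loss $543.6.
$1197.1: truthful payoff $807.1, deviation payoff $0 → loss $807.1.
$1260.8: truthful payoff $743.4, deviation payoff $0 → loss $743.4.
$1131.2: truthful payoff $873, deviation payoff $0 → loss $873.
Total loss = $934 + $393.7 + $504.9 + $543.6 + $807.1 + $743.4 + $873 = $4799.7.
Truthful bidding weakly dominates here: raising your bid can only win items priced above your value, and lowering it can only forfeit items priced below.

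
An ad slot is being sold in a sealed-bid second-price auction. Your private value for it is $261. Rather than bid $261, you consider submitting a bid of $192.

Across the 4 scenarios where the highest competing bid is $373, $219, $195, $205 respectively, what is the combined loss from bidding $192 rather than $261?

$164

The deviation costs you only when the competing bid falls strictly between $192 and $261; elsewhere both bids give the same outcome.
$373: outcomes coincide → loss $0.
$219: truthful payoff $42, deviation payoff $0 → loss $42.
$195: truthful payoff $66, deviation payoff $0 → loss $66.
$205: truthful payoff $56, deviation payoff $0 → loss $56.
Total loss = $42 + $66 + $56 = $164.
Because the price is fixed by the runner-up's bid, deviating from your value can only change a good outcome into a bad one — never the reverse.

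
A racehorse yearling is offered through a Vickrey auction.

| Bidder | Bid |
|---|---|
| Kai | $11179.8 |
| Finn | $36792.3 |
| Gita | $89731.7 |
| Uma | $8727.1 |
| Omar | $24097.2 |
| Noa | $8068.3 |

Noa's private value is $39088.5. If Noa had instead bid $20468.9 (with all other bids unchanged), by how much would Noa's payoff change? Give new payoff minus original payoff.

$0

The highest bid among the other bidders is $89731.7; Noa's bid doesn't change that.
Original bid $8068.3: Noa is not highest (top rival bid is $89731.7); payoff $0.
Alternative bid $20468.9: Noa is not highest (top rival bid is $89731.7); payoff $0.
Change in payoff = $0 − ($0) = $0.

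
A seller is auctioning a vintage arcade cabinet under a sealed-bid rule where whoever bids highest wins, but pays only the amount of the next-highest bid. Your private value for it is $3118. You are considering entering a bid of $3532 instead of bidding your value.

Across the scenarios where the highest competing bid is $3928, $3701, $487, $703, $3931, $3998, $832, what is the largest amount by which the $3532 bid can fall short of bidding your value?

$0

$3928: same outcome either way → loss $0.
$3701: same outcome either way → loss $0.
$487: same outcome either way → loss $0.
$703: same outcome either way → loss $0.
$3931: same outcome either way → loss $0.
$3998: same outcome either way → loss $0.
$832: same outcome either way → loss $0.
Maximum loss: $0.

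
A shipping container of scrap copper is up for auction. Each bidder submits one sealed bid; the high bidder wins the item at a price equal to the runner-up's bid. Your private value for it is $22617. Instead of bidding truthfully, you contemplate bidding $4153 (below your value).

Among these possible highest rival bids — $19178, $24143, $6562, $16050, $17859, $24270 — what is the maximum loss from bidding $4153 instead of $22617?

$19178: truthful gives $3439, deviation gives $0 → loss $3439.
$24143: same outcome either way → loss $0.
$6562: truthful gives $16055, deviation gives $0 → loss $16055.
$16050: truthful gives $6567, deviation gives $0 → loss $6567.
$17859: truthful gives $4758, deviation gives $0 → loss $4758.
$24270: same outcome either way → loss $0.
Maximum loss: $16055.

$16055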